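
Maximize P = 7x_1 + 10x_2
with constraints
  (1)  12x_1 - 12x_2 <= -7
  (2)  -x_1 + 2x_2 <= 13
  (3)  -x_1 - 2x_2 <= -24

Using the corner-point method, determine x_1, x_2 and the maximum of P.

x_1 = 71/6, x_2 = 149/12, maximum P = 207

Vertices and P = 7x_1 + 10x_2:
  (71/6, 149/12) → P = 207
  (137/18, 295/36) → P = 1217/9
  (11/2, 37/4) → P = 131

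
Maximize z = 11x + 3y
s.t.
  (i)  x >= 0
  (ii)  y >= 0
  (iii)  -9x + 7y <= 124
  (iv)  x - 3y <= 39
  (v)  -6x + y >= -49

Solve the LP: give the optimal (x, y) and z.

Extreme points and z = 11x + 3y:
  (0, 0) → z = 0
  (0, 124/7) → z = 372/7
  (49/6, 0) → z = 539/6
  (467/33, 395/11) → z = 8692/33

The binding constraints are -9x + 7y = 124 and -6x + y = -49.
Solving simultaneously gives x = 467/33, y = 395/11.

x = 467/33, y = 395/11, maximum z = 8692/33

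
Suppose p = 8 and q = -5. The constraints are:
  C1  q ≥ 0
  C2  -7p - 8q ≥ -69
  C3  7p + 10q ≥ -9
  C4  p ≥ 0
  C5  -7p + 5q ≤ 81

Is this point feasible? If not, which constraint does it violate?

not feasible — violates C1

Constraint C1: q = -5, which is not ≥ 0. All other constraints are satisfied.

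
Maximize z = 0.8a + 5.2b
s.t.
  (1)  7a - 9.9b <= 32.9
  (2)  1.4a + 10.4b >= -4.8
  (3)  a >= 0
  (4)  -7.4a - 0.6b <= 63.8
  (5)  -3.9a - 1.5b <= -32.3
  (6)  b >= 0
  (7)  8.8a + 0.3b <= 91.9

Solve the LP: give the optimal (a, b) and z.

a = 0, b = 919/3, maximum z = 23894/15

Corner points and z = 0.8a + 5.2b:
  (12304/1637, 9779/4911) → z = 401902/24555
  (15328/1487, 17689/4461) → z = 128770/4461
  (0, 323/15) → z = 8398/75
  (0, 919/3) → z = 23894/15

The binding constraints are a = 0 and 8.8a + 0.3b = 91.9.
Solving simultaneously gives a = 0, b = 919/3.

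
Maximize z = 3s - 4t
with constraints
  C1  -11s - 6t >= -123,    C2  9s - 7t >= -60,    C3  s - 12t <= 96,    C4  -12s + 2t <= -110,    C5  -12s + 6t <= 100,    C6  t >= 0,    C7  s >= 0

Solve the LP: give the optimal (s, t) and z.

s = 123/11, t = 0, maximum z = 369/11

Vertices and z = 3s - 4t:
  (453/47, 133/47) → z = 827/47
  (123/11, 0) → z = 369/11
  (55/6, 0) → z = 55/2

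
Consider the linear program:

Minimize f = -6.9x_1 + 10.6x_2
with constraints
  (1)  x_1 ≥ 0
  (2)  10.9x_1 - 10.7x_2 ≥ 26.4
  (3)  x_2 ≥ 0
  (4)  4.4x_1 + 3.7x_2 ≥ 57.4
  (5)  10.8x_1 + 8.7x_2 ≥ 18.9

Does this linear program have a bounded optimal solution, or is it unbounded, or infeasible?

From the feasible point (71186/8741, 50950/8741), moving in the direction (1, 0) keeps every constraint satisfied while f decreases without bound.

unbounded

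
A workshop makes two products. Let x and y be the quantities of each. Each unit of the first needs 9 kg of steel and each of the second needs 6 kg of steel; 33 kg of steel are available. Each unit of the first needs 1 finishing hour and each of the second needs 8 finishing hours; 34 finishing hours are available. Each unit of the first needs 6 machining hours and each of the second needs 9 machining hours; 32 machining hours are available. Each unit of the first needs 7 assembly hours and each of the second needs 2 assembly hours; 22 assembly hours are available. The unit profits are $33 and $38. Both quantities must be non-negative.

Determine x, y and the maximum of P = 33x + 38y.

x = 7/3, y = 2, maximum P = 153

Corner points and P = 33x + 38y:
  (0, 0) → P = 0
  (0, 32/9) → P = 1216/9
  (22/7, 0) → P = 726/7
  (7/3, 2) → P = 153
  (11/4, 11/8) → P = 143

The optimum lies where 9x + 6y = 33 and 6x + 9y = 32.
Solving simultaneously gives x = 7/3, y = 2.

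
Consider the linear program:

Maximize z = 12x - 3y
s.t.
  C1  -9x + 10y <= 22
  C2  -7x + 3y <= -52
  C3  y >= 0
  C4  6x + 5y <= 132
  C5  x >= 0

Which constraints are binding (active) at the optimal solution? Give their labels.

Vertices and z = 12x - 3y:
  (52/7, 0) → z = 624/7
  (656/53, 612/53) → z = 6036/53
  (22, 0) → z = 264

The maximum is at (22, 0). Substituting into each constraint, equality holds for C3 and C4; the remaining constraints have slack.

C3 and C4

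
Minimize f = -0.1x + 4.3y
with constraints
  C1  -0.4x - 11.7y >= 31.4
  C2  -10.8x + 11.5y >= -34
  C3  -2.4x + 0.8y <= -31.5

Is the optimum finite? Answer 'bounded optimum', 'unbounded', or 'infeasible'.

The boundaries -0.4x - 11.7y = 31.4 and -10.8x + 11.5y = -34 meet at (1835/6548, -4409/1637), but that point violates -2.4x + 0.8y ≤ -31.5. Every candidate vertex is excluded by some other constraint, so the feasible region is empty.

infeasible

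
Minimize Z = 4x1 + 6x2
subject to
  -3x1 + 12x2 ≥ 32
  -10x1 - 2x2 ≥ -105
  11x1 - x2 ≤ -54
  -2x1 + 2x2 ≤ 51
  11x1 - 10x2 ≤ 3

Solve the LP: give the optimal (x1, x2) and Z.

Extreme points and Z = 4x1 + 6x2:
  (-616/129, 190/129) → Z = -1324/129
  (-274/9, -89/18) → Z = -1363/9
  (-57/20, 453/20) → Z = 249/2

x1 = -274/9, x2 = -89/18, minimum Z = -1363/9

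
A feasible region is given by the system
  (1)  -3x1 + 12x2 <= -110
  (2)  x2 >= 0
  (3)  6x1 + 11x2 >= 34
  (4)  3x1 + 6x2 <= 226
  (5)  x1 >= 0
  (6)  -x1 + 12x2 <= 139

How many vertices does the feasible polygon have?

The feasible vertices (each the meet of two boundaries and inside every other half-plane) are:
  (110/3, 0)
  (562/9, 58/9)
  (226/3, 0)

3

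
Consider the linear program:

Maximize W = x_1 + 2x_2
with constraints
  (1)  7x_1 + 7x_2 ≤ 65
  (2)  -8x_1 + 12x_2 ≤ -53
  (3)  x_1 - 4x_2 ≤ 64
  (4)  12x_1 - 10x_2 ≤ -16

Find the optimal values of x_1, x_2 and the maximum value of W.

x_1 = -361/32, x_2 = -191/16, maximum W = -1125/32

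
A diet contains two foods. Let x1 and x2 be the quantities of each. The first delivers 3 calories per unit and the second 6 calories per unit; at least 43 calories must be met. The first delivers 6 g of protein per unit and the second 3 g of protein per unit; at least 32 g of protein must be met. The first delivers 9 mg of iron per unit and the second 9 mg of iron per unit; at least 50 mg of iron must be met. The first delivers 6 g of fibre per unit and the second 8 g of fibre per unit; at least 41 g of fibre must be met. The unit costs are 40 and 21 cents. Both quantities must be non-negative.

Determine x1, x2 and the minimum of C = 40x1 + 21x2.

Feasible corners and C = 40x1 + 21x2:
  (0, 32/3) → C = 224
  (43/3, 0) → C = 1720/3
  (7/3, 6) → C = 658/3
The feasible region is unbounded (it extends along (0, 1), (1, 0)), but C strictly increases along every unbounded feasible direction, so there is no improving ray and the minimum is attained at a vertex.

x1 = 7/3, x2 = 6, minimum C = 658/3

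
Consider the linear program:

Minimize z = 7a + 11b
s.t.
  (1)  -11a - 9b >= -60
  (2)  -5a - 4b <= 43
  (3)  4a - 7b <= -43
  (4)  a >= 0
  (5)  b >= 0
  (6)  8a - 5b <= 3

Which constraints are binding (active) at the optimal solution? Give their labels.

(3) and (4)

Feasible corners and z = 7a + 11b:
  (33/113, 713/113) → z = 8074/113
  (0, 20/3) → z = 220/3
  (0, 43/7) → z = 473/7

The minimum is at (0, 43/7). Substituting into each constraint, equality holds for (3) and (4); the remaining constraints have slack.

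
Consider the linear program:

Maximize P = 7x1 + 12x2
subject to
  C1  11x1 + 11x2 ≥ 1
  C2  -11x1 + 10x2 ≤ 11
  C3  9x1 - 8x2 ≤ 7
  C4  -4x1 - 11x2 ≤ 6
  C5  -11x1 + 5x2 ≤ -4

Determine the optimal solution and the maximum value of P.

Feasible corners and P = 7x1 + 12x2:
  (5/11, -4/11) → P = -13/11
  (49/176, -3/16) → P = -53/176
  (79, 88) → P = 1609
  (19/11, 3) → P = 529/11

x1 = 79, x2 = 88, maximum P = 1609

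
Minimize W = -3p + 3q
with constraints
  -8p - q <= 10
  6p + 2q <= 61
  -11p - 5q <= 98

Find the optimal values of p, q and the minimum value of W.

p = 501/8, q = -1259/8, minimum W = -660

At the optimal vertex, 6p + 2q = 61 and -11p - 5q = 98.
Solving simultaneously gives p = 501/8, q = -1259/8.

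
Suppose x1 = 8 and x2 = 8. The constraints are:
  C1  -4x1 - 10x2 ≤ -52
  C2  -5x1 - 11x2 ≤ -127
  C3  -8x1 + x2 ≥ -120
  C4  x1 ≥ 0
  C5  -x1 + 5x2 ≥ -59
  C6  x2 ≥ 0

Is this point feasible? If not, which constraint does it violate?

feasible

C1: -112 ≤ -52 ✓
C2: -128 ≤ -127 ✓
C3: -56 ≥ -120 ✓
C4: 8 ≥ 0 ✓
C5: 32 ≥ -59 ✓
C6: 8 ≥ 0 ✓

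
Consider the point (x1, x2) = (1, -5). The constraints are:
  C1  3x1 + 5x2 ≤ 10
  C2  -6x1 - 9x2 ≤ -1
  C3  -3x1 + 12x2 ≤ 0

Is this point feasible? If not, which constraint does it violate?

Constraint C2: -6x1 - 9x2 = 39, which is not ≤ -1. All other constraints are satisfied.

not feasible — violates C2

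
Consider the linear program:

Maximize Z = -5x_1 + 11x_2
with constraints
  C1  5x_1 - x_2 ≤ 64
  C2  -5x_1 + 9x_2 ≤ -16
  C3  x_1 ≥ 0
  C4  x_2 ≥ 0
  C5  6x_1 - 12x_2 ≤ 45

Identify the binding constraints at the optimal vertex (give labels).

C1 and C2

Vertices and Z = -5x_1 + 11x_2:
  (14, 6) → Z = -4
  (241/18, 53/18) → Z = -311/9
  (16/5, 0) → Z = -16
  (15/2, 0) → Z = -75/2

The maximum is at (14, 6). Substituting into each constraint, equality holds for C1 and C2; the remaining constraints have slack.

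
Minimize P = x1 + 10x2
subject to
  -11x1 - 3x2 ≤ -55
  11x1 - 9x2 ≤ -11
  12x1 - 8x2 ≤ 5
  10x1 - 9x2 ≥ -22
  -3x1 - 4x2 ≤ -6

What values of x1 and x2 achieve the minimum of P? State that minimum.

Corner points and P = x1 + 10x2:
  (7/2, 11/2) → P = 117/2
  (143/43, 264/43) → P = 2783/43
  (133/20, 187/20) → P = 2003/20
  (221/28, 157/14) → P = 3361/28

x1 = 7/2, x2 = 11/2, minimum P = 117/2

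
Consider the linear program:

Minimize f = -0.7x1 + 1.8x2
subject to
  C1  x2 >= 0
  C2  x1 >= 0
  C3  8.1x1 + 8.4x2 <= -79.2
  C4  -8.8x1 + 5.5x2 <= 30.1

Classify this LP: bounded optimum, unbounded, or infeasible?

The boundaries x2 = 0 and x1 = 0 meet at (0, 0), but that point violates 8.1x1 + 8.4x2 ≤ -79.2. Every candidate vertex is excluded by some other constraint, so the feasible region is empty.

infeasible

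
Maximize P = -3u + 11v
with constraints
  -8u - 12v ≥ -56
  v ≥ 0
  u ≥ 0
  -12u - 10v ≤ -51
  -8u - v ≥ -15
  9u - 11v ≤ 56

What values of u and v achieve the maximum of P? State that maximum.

Feasible corners and P = -3u + 11v:
  (13/16, 33/8) → P = 687/16
  (31/22, 41/11) → P = 809/22
  (99/68, 57/17) → P = 2211/68

u = 13/16, v = 33/8, maximum P = 687/16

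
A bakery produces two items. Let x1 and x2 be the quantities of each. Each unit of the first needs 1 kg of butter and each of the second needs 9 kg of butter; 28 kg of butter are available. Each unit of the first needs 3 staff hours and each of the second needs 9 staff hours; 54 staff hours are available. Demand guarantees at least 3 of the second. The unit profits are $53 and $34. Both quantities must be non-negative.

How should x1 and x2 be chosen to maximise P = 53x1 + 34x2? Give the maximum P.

Corner points and P = 53x1 + 34x2:
  (0, 28/9) → P = 952/9
  (0, 3) → P = 102
  (1, 3) → P = 155

x1 = 1, x2 = 3, maximum P = 155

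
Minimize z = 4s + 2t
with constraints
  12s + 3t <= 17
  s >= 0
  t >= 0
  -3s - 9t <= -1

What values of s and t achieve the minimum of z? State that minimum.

s = 0, t = 1/9, minimum z = 2/9

Vertices and z = 4s + 2t:
  (0, 17/3) → z = 34/3
  (17/12, 0) → z = 17/3
  (0, 1/9) → z = 2/9
  (1/3, 0) → z = 4/3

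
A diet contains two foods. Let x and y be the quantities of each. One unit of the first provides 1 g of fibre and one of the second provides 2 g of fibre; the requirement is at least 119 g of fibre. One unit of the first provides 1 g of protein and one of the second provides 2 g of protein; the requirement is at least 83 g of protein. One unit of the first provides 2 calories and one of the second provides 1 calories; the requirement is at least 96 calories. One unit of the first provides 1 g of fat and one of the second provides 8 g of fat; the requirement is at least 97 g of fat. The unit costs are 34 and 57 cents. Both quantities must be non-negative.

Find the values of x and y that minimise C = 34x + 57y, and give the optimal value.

x = 73/3, y = 142/3, minimum C = 10576/3

Corner points and C = 34x + 57y:
  (0, 96) → C = 5472
  (119, 0) → C = 4046
  (73/3, 142/3) → C = 10576/3
The feasible region is unbounded (it extends along (0, 1), (1, 0)), but C strictly increases along every unbounded feasible direction, so there is no improving ray and the minimum is attained at a vertex.

The binding constraints are x + 2y = 119 and 2x + y = 96.
Solving simultaneously gives x = 73/3, y = 142/3.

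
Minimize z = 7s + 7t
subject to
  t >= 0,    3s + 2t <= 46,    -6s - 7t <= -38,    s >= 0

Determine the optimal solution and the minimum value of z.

Vertices and z = 7s + 7t:
  (46/3, 0) → z = 322/3
  (19/3, 0) → z = 133/3
  (0, 23) → z = 161
  (0, 38/7) → z = 38

s = 0, t = 38/7, minimum z = 38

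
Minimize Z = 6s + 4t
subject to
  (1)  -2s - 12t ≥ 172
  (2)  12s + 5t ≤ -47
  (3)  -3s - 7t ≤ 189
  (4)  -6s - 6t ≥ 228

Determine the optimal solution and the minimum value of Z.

s = -532/11, t = -69/11, minimum Z = -3468/11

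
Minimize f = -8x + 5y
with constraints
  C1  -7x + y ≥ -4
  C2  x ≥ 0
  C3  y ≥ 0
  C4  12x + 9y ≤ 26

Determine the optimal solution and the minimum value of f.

x = 4/7, y = 0, minimum f = -32/7

Corner points and f = -8x + 5y:
  (4/7, 0) → f = -32/7
  (62/75, 134/75) → f = 58/25
  (0, 0) → f = 0
  (0, 26/9) → f = 130/9

At the optimal vertex, -7x + y = -4 and y = 0.
Solving simultaneously gives x = 4/7, y = 0.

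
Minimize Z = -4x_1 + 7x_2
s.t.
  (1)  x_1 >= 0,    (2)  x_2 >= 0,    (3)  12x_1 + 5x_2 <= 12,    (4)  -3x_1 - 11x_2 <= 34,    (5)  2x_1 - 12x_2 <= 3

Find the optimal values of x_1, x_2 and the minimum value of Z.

x_1 = 1, x_2 = 0, minimum Z = -4

Extreme points and Z = -4x_1 + 7x_2:
  (0, 0) → Z = 0
  (0, 12/5) → Z = 84/5
  (1, 0) → Z = -4

At the optimal vertex, x_2 = 0 and 12x_1 + 5x_2 = 12.
Solving simultaneously gives x_1 = 1, x_2 = 0.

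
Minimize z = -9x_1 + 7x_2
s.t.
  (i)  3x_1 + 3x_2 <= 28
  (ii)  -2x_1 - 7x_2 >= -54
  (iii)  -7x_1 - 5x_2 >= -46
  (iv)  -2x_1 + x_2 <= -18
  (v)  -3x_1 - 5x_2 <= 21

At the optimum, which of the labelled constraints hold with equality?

Extreme points and z = -9x_1 + 7x_2:
  (8, -2) → z = -86
  (67/4, -57/4) → z = -501/2
  (69/13, -96/13) → z = -1293/13

The minimum is at (67/4, -57/4). Substituting into each constraint, equality holds for (iii) and (v); the remaining constraints have slack.

(iii) and (v)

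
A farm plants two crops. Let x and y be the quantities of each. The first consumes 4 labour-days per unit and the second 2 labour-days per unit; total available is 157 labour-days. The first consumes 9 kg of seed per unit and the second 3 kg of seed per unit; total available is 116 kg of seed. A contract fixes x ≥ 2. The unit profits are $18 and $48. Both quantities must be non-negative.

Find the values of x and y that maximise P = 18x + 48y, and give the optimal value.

x = 2, y = 98/3, maximum P = 1604

At the optimal vertex, 9x + 3y = 116 and x = 2.
Solving simultaneously gives x = 2, y = 98/3.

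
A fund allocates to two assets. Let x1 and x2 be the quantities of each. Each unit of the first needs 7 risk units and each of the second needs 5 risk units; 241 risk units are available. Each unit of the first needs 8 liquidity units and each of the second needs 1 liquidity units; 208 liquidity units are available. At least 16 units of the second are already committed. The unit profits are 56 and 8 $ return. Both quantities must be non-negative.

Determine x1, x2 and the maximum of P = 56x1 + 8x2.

Feasible corners and P = 56x1 + 8x2:
  (0, 241/5) → P = 1928/5
  (0, 16) → P = 128
  (23, 16) → P = 1416

x1 = 23, x2 = 16, maximum P = 1416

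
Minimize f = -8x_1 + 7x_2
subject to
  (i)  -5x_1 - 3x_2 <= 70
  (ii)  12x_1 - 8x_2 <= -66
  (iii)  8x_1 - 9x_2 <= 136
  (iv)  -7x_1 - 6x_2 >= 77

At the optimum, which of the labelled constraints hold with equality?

(i) and (ii)

Extreme points and f = -8x_1 + 7x_2:
  (-379/38, -255/38) → f = 1247/38
  (-21, 35/3) → f = 749/3
  (-253/32, -231/64) → f = 2431/64

The minimum is at (-379/38, -255/38). Substituting into each constraint, equality holds for (i) and (ii); the remaining constraints have slack.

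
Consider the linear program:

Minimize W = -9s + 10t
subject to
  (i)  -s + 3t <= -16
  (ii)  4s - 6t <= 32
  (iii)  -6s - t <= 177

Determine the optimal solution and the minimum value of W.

s = 0, t = -16/3, minimum W = -160/3

Feasible corners and W = -9s + 10t:
  (0, -16/3) → W = -160/3
  (-515/19, -273/19) → W = 1905/19
  (-103/4, -45/2) → W = 27/4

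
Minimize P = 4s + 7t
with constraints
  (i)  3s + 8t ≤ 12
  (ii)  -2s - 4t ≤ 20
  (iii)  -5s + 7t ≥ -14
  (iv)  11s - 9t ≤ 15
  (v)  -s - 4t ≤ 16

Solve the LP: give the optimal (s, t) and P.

s = -52, t = 21, minimum P = -61

Extreme points and P = 4s + 7t:
  (-52, 21) → P = -61
  (228/115, 87/115) → P = 1521/115
  (-4, -3) → P = -37
  (-21/32, -79/32) → P = -637/32
  (-56/27, -94/27) → P = -98/3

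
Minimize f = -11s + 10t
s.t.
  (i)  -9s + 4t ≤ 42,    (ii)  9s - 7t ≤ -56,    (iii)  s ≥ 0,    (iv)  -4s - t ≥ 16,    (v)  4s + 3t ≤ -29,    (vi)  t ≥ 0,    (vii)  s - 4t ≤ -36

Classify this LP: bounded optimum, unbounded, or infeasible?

The boundaries t = 0 and s - 4t = -36 meet at (-36, 0), but that point violates -9s + 4t ≤ 42. Every candidate vertex is excluded by some other constraint, so the feasible region is empty.

infeasible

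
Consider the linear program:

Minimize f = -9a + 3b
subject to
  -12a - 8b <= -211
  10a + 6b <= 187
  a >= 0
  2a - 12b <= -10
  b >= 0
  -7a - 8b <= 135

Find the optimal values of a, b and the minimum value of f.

a = 182/11, b = 79/22, minimum f = -3039/22

Feasible corners and f = -9a + 3b:
  (0, 211/8) → f = 633/8
  (613/40, 271/80) → f = -10221/80
  (0, 187/6) → f = 187/2
  (182/11, 79/22) → f = -3039/22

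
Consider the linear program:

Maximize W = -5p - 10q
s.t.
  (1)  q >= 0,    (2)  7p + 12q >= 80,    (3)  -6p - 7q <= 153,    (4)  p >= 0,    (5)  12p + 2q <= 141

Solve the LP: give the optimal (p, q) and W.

Extreme points and W = -5p - 10q:
  (80/7, 0) → W = -400/7
  (47/4, 0) → W = -235/4
  (0, 20/3) → W = -200/3
  (0, 141/2) → W = -705

The binding constraints are q = 0 and 7p + 12q = 80.
Solving simultaneously gives p = 80/7, q = 0.

p = 80/7, q = 0, maximum W = -400/7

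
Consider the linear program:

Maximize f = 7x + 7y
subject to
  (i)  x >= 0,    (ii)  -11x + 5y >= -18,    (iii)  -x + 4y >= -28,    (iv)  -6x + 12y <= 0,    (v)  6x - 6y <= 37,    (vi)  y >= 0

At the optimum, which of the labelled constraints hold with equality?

(ii) and (iv)

Extreme points and f = 7x + 7y:
  (0, 0) → f = 0
  (36/17, 18/17) → f = 378/17
  (18/11, 0) → f = 126/11

The maximum is at (36/17, 18/17). Substituting into each constraint, equality holds for (ii) and (iv); the remaining constraints have slack.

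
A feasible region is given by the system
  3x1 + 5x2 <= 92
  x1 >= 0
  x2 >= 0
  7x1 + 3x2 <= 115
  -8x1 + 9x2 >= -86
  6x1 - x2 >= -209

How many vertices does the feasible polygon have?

Pairwise boundary intersections that survive every other constraint:
  (0, 92/5)
  (23/2, 23/2)
  (0, 0)
  (43/4, 0)
  (431/29, 106/29)

5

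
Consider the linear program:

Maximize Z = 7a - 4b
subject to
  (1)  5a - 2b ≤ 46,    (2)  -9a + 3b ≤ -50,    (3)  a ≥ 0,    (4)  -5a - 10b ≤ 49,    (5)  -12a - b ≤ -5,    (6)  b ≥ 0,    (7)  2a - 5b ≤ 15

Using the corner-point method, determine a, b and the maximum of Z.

Extreme points and Z = 7a - 4b:
  (200/21, 17/21) → Z = 444/7
  (50/9, 0) → Z = 350/9
  (15/2, 0) → Z = 105/2
The feasible region is unbounded (it extends along (1, 3), (2, 5)), but Z strictly decreases along every unbounded feasible direction, so there is no improving ray and the maximum is attained at a vertex.

a = 200/21, b = 17/21, maximum Z = 444/7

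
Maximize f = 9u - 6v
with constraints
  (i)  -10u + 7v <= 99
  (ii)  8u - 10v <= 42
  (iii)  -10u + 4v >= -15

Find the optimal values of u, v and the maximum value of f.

Vertices and f = 9u - 6v:
  (-321/11, -303/11) → f = -1071/11
  (167/10, 38) → f = -777/10
  (-9/34, -75/17) → f = 819/34

u = -9/34, v = -75/17, maximum f = 819/34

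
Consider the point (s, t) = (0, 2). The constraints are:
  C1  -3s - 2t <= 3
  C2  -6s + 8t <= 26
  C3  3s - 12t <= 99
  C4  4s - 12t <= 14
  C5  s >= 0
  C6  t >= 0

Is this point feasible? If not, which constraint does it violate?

C1: -4 ≤ 3 ✓
C2: 16 ≤ 26 ✓
C3: -24 ≤ 99 ✓
C4: -24 ≤ 14 ✓
C5: 0 ≥ 0 ✓
C6: 2 ≥ 0 ✓

feasible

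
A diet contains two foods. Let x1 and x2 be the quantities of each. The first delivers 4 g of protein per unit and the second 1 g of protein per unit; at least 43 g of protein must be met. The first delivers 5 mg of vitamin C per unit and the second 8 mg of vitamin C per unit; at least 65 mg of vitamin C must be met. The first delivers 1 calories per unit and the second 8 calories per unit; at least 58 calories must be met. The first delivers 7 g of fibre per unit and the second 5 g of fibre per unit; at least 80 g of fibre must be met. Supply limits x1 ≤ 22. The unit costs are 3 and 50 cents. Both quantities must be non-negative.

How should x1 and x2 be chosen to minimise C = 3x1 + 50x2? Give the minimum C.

x1 = 22, x2 = 9/2, minimum C = 291

Extreme points and C = 3x1 + 50x2:
  (0, 43) → C = 2150
  (286/31, 189/31) → C = 10308/31
  (22, 9/2) → C = 291
The feasible region is unbounded (it extends along (0, 1)), but C strictly increases along every unbounded feasible direction, so there is no improving ray and the minimum is attained at a vertex.

The optimum lies where x1 + 8x2 = 58 and x1 = 22.
Solving simultaneously gives x1 = 22, x2 = 9/2.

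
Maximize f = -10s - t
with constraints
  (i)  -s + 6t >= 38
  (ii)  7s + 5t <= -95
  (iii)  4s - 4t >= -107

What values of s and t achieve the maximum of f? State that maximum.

At the optimal vertex, -s + 6t = 38 and 4s - 4t = -107.
Solving simultaneously gives s = -49/2, t = 9/4.

s = -49/2, t = 9/4, maximum f = 971/4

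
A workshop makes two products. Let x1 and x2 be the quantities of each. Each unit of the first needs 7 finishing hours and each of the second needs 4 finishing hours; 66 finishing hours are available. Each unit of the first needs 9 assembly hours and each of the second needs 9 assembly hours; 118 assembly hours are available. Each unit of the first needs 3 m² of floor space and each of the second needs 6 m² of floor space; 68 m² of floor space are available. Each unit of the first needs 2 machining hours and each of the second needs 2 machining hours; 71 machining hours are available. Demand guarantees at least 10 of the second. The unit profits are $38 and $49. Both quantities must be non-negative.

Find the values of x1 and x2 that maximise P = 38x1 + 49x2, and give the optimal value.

x1 = 8/3, x2 = 10, maximum P = 1774/3

Vertices and P = 38x1 + 49x2:
  (0, 34/3) → P = 1666/3
  (0, 10) → P = 490
  (8/3, 10) → P = 1774/3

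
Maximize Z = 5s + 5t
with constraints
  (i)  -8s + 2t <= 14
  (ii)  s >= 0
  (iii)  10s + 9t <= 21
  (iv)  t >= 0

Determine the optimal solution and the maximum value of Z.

Vertices and Z = 5s + 5t:
  (0, 7/3) → Z = 35/3
  (0, 0) → Z = 0
  (21/10, 0) → Z = 21/2

At the optimal vertex, s = 0 and 10s + 9t = 21.
Solving simultaneously gives s = 0, t = 7/3.

s = 0, t = 7/3, maximum Z = 35/3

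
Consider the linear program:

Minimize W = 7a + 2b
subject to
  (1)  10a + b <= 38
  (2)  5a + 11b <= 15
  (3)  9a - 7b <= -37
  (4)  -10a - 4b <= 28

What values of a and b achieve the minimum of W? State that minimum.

Feasible corners and W = 7a + 2b:
  (-151/67, 160/67) → W = -11
  (-184/45, 29/9) → W = -998/45
  (-172/53, 59/53) → W = -1086/53

The binding constraints are 5a + 11b = 15 and -10a - 4b = 28.
Solving simultaneously gives a = -184/45, b = 29/9.

a = -184/45, b = 29/9, minimum W = -998/45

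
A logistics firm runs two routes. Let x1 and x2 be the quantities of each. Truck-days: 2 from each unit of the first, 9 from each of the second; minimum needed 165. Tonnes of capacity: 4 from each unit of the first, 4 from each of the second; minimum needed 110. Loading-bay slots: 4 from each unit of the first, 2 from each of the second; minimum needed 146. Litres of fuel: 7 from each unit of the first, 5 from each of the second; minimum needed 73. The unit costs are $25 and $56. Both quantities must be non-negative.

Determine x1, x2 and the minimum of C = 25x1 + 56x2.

x1 = 123/4, x2 = 23/2, minimum C = 5651/4

The feasible region is unbounded (it extends along (0, 1), (1, 0)), but C strictly increases along every unbounded feasible direction, so there is no improving ray and the minimum is attained at a vertex.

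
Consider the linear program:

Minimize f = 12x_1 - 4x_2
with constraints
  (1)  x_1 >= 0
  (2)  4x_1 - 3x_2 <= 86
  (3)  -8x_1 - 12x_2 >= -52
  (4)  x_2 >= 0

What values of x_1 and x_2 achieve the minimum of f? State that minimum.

x_1 = 0, x_2 = 13/3, minimum f = -52/3

Extreme points and f = 12x_1 - 4x_2:
  (0, 13/3) → f = -52/3
  (0, 0) → f = 0
  (13/2, 0) → f = 78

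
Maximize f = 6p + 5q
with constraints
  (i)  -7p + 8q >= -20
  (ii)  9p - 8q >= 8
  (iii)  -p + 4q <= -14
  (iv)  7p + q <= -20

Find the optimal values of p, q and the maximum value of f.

Extreme points and f = 6p + 5q:
  (-6, -31/4) → f = -299/4
  (-20/9, -40/9) → f = -320/9
  (-20/7, -59/14) → f = -535/14
  (-66/29, -118/29) → f = -34

The binding constraints are -p + 4q = -14 and 7p + q = -20.
Solving simultaneously gives p = -66/29, q = -118/29.

p = -66/29, q = -118/29, maximum f = -34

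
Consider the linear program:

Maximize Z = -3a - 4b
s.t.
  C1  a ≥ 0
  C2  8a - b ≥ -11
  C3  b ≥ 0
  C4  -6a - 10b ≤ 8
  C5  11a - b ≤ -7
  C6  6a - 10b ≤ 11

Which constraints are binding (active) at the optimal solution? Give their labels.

Extreme points and Z = -3a - 4b:
  (0, 11) → Z = -44
  (0, 7) → Z = -28
  (4/3, 65/3) → Z = -272/3

The maximum is at (0, 7). Substituting into each constraint, equality holds for C1 and C5; the remaining constraints have slack.

C1 and C5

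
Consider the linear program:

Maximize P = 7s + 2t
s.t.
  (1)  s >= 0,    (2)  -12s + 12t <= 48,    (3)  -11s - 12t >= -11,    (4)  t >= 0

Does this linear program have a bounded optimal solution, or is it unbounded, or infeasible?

Extreme points and P = 7s + 2t:
  (0, 11/12) → P = 11/6
  (0, 0) → P = 0
  (1, 0) → P = 7
The feasible region has finitely many vertices and no improving ray; the maximum is 7 at (1, 0).

bounded optimum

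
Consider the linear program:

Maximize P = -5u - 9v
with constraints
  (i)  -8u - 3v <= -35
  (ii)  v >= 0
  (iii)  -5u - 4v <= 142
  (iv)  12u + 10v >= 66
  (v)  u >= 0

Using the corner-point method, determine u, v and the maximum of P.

u = 11/2, v = 0, maximum P = -55/2

The feasible region is unbounded (it extends along (0, 1), (1, 0)), but P strictly decreases along every unbounded feasible direction, so there is no improving ray and the maximum is attained at a vertex.

At the optimal vertex, v = 0 and 12u + 10v = 66.
Solving simultaneously gives u = 11/2, v = 0.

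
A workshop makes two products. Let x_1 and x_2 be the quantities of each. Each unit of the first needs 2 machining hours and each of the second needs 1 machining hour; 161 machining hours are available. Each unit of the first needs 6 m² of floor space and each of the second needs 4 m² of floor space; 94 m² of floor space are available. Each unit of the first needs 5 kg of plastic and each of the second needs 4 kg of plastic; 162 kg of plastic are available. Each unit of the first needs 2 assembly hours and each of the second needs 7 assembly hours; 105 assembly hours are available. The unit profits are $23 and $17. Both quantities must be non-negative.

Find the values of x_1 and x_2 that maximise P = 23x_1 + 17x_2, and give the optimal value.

x_1 = 7, x_2 = 13, maximum P = 382

At the optimal vertex, 6x_1 + 4x_2 = 94 and 2x_1 + 7x_2 = 105.
Solving simultaneously gives x_1 = 7, x_2 = 13.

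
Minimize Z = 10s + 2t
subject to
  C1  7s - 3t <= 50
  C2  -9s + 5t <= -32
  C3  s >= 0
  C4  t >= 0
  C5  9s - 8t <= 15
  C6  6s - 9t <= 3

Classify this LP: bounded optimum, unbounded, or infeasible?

bounded optimum

Corner points and Z = 10s + 2t:
  (77/4, 113/4) → Z = 249
  (355/29, 345/29) → Z = 4240/29
  (181/27, 17/3) → Z = 2116/27
The feasible region has finitely many vertices and no improving ray; the minimum is 2116/27 at (181/27, 17/3).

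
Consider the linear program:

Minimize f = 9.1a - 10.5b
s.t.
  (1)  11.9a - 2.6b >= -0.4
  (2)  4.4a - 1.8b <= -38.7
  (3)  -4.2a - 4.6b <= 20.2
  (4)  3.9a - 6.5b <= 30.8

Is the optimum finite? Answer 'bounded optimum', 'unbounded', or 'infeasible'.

unbounded

From the feasible point (4995/499, 45877/998), moving in the direction (1.8, 4.4) keeps every constraint satisfied while f decreases without bound.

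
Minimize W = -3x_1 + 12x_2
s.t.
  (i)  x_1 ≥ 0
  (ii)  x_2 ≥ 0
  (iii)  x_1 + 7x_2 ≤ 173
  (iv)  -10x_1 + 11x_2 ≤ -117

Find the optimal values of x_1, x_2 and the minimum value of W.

x_1 = 173, x_2 = 0, minimum W = -519

Vertices and W = -3x_1 + 12x_2:
  (173, 0) → W = -519
  (117/10, 0) → W = -351/10
  (2722/81, 1613/81) → W = 3730/27

The binding constraints are x_2 = 0 and x_1 + 7x_2 = 173.
Solving simultaneously gives x_1 = 173, x_2 = 0.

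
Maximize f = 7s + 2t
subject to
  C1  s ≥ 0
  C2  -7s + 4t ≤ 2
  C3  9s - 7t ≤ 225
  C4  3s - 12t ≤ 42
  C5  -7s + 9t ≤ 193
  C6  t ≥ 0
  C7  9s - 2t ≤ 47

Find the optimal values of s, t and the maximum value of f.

Feasible corners and f = 7s + 2t:
  (0, 1/2) → f = 1
  (0, 0) → f = 0
  (96/11, 347/22) → f = 1019/11
  (47/9, 0) → f = 329/9

The optimum lies where -7s + 4t = 2 and 9s - 2t = 47.
Solving simultaneously gives s = 96/11, t = 347/22.

s = 96/11, t = 347/22, maximum f = 1019/11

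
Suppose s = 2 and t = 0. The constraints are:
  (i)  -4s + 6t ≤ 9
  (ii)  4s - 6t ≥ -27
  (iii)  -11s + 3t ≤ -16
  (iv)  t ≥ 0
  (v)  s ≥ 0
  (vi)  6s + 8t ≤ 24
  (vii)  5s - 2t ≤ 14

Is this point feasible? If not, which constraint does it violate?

(i): -8 ≤ 9 ✓
(ii): 8 ≥ -27 ✓
(iii): -22 ≤ -16 ✓
(iv): 0 ≥ 0 ✓
(v): 2 ≥ 0 ✓
(vi): 12 ≤ 24 ✓
(vii): 10 ≤ 14 ✓

feasible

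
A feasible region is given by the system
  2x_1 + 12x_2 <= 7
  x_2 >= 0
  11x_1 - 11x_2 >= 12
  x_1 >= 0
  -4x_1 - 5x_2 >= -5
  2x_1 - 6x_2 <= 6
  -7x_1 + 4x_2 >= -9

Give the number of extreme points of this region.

The feasible vertices (each the meet of two boundaries and inside every other half-plane) are:
  (12/11, 0)
  (5/4, 0)
  (115/99, 7/99)

3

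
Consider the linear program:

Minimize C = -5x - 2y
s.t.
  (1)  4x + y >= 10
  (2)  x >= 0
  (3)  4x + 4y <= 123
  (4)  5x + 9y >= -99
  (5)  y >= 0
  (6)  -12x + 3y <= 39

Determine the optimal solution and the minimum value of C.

x = 123/4, y = 0, minimum C = -615/4

Feasible corners and C = -5x - 2y:
  (0, 10) → C = -20
  (5/2, 0) → C = -25/2
  (0, 13) → C = -26
  (123/4, 0) → C = -615/4
  (71/20, 136/5) → C = -1443/20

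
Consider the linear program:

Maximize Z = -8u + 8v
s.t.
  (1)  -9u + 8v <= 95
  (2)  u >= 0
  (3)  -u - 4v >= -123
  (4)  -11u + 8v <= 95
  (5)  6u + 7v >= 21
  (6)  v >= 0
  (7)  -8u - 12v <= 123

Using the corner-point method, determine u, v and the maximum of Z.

u = 151/11, v = 601/22, maximum Z = 1196/11

Feasible corners and Z = -8u + 8v:
  (0, 95/8) → Z = 95
  (151/11, 601/22) → Z = 1196/11
  (0, 3) → Z = 24
  (123, 0) → Z = -984
  (7/2, 0) → Z = -28

At the optimal vertex, -9u + 8v = 95 and -u - 4v = -123.
Solving simultaneously gives u = 151/11, v = 601/22.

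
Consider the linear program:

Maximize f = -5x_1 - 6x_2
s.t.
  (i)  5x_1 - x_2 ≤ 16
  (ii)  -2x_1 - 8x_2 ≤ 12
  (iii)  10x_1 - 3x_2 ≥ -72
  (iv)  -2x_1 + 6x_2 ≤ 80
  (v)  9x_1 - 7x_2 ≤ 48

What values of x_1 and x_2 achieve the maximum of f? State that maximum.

x_1 = -306/43, x_2 = 12/43, maximum f = 1458/43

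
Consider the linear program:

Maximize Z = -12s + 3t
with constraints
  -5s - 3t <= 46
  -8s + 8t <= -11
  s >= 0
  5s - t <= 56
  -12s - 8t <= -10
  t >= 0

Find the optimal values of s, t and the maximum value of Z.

Extreme points and Z = -12s + 3t:
  (437/32, 393/32) → Z = -4065/32
  (11/8, 0) → Z = -33/2
  (56/5, 0) → Z = -672/5

s = 11/8, t = 0, maximum Z = -33/2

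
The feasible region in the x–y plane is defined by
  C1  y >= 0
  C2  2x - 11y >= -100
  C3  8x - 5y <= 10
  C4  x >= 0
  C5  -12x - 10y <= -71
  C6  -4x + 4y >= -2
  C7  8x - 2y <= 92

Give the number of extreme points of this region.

Of the 21 pairwise boundary intersections, those satisfying every inequality are:
  (305/39, 410/39)
  (0, 100/11)
  (13/4, 16/5)
  (0, 71/10)

4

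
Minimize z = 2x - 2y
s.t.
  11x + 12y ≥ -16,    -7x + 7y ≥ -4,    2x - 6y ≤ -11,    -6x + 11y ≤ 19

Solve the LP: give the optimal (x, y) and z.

x = 1/2, y = 2, minimum z = -3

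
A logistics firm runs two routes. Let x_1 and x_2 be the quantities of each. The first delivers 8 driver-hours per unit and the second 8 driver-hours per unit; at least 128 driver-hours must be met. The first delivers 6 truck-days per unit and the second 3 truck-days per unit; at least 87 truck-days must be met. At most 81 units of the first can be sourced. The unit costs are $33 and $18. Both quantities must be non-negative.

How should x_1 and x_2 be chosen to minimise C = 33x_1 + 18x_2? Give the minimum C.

x_1 = 13, x_2 = 3, minimum C = 483

Feasible corners and C = 33x_1 + 18x_2:
  (0, 29) → C = 522
  (16, 0) → C = 528
  (81, 0) → C = 2673
  (13, 3) → C = 483
The feasible region is unbounded (it extends along (0, 1)), but C strictly increases along every unbounded feasible direction, so there is no improving ray and the minimum is attained at a vertex.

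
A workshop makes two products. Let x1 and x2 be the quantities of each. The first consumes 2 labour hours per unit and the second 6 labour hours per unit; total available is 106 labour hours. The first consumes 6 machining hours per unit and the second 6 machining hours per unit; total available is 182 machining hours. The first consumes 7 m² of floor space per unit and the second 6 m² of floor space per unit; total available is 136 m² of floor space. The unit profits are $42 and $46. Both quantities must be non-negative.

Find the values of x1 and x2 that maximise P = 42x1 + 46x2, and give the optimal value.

Vertices and P = 42x1 + 46x2:
  (0, 0) → P = 0
  (0, 53/3) → P = 2438/3
  (136/7, 0) → P = 816
  (6, 47/3) → P = 2918/3

The binding constraints are 2x1 + 6x2 = 106 and 7x1 + 6x2 = 136.
Solving simultaneously gives x1 = 6, x2 = 47/3.

x1 = 6, x2 = 47/3, maximum P = 2918/3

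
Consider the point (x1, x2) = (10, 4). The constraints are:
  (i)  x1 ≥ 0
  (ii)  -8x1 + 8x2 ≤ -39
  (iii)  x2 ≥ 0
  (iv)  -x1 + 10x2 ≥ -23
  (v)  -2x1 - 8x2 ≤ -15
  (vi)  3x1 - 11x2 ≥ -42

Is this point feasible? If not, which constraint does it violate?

feasible

(i): 10 ≥ 0 ✓
(ii): -48 ≤ -39 ✓
(iii): 4 ≥ 0 ✓
(iv): 30 ≥ -23 ✓
(v): -52 ≤ -15 ✓
(vi): -14 ≥ -42 ✓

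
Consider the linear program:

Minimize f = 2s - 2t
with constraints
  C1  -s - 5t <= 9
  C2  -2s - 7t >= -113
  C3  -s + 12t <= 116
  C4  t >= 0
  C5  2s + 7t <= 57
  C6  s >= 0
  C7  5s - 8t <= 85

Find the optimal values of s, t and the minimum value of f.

s = 0, t = 57/7, minimum f = -114/7

Vertices and f = 2s - 2t:
  (0, 0) → f = 0
  (17, 0) → f = 34
  (0, 57/7) → f = -114/7
  (1051/51, 115/51) → f = 624/17

The optimum lies where 2s + 7t = 57 and s = 0.
Solving simultaneously gives s = 0, t = 57/7.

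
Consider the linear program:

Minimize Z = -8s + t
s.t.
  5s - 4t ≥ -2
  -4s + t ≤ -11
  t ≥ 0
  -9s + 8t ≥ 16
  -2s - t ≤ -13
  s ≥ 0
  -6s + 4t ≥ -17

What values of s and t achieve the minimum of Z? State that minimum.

Feasible corners and Z = -8s + t:
  (12, 31/2) → Z = -161/2
  (19, 97/4) → Z = -511/4
  (50/3, 83/4) → Z = -1351/12

The binding constraints are 5s - 4t = -2 and -6s + 4t = -17.
Solving simultaneously gives s = 19, t = 97/4.

s = 19, t = 97/4, minimum Z = -511/4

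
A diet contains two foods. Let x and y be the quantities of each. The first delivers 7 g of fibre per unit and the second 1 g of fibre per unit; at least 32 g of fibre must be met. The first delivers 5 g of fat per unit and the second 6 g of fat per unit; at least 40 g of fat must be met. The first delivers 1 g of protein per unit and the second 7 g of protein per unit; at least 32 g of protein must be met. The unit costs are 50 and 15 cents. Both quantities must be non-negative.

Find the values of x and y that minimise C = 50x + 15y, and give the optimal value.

x = 4, y = 4, minimum C = 260

The feasible region is unbounded (it extends along (0, 1), (1, 0)), but C strictly increases along every unbounded feasible direction, so there is no improving ray and the minimum is attained at a vertex.

The optimum lies where 7x + y = 32 and x + 7y = 32.
Solving simultaneously gives x = 4, y = 4.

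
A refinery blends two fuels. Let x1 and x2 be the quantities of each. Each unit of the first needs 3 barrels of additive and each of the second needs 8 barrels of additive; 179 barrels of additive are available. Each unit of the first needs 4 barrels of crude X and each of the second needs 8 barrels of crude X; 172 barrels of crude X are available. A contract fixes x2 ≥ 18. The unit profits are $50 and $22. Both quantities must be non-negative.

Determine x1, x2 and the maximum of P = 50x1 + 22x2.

Feasible corners and P = 50x1 + 22x2:
  (0, 43/2) → P = 473
  (0, 18) → P = 396
  (7, 18) → P = 746

At the optimal vertex, 4x1 + 8x2 = 172 and x2 = 18.
Solving simultaneously gives x1 = 7, x2 = 18.

x1 = 7, x2 = 18, maximum P = 746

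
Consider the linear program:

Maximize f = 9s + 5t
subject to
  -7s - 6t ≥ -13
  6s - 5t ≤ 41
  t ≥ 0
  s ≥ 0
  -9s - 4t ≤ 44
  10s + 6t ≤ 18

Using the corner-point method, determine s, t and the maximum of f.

Extreme points and f = 9s + 5t:
  (0, 13/6) → f = 65/6
  (5/3, 2/9) → f = 145/9
  (0, 0) → f = 0
  (9/5, 0) → f = 81/5

s = 9/5, t = 0, maximum f = 81/5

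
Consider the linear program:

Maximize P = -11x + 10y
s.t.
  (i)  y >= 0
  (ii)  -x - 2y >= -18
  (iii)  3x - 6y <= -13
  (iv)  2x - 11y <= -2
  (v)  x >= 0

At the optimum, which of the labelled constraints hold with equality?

Vertices and P = -11x + 10y:
  (41/6, 67/12) → P = -58/3
  (0, 9) → P = 90
  (0, 13/6) → P = 65/3

The maximum is at (0, 9). Substituting into each constraint, equality holds for (ii) and (v); the remaining constraints have slack.

(ii) and (v)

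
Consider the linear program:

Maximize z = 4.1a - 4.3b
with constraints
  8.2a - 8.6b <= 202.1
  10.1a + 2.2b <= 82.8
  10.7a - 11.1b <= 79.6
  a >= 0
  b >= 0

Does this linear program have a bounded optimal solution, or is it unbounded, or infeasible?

bounded optimum

Vertices and z = 4.1a - 4.3b:
  (21884/2713, 1640/2713) → z = 413362/13565
  (0, 414/11) → z = -8901/55
  (796/107, 0) → z = 16318/535
  (0, 0) → z = 0
The feasible region has finitely many vertices and no improving ray; the maximum is 16318/535 at (796/107, 0).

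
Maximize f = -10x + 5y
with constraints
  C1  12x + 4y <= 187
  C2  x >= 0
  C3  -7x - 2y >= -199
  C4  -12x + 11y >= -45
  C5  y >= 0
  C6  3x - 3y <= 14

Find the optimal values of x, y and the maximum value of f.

x = 0, y = 187/4, maximum f = 935/4

Corner points and f = -10x + 5y:
  (0, 187/4) → f = 935/4
  (2237/180, 142/15) → f = -1385/18
  (0, 0) → f = 0
  (15/4, 0) → f = -75/2

The binding constraints are 12x + 4y = 187 and x = 0.
Solving simultaneously gives x = 0, y = 187/4.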